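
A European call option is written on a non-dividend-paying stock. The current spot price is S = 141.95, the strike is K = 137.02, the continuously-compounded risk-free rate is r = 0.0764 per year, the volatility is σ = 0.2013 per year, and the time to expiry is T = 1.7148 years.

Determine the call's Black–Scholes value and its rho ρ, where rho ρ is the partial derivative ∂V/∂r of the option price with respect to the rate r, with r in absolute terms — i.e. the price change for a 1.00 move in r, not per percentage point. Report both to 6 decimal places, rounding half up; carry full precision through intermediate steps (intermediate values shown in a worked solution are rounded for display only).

σ√T = 0.2013·√1.7148 = 0.263603
d₁ = (ln(S/K) + (r+σ²/2)T) / (σ√T) = (ln(141.95/137.02) + (0.0764+0.2013²/2)·1.7148) / 0.263603 = (0.035348 + 0.165754) / 0.263603 = 0.762897
d₂ = d₁ − σ√T = 0.762897 − 0.263603 = 0.499294
e^{−rT} = e^{−0.0764·1.7148} = 0.877208
N(d₁) = 0.777238,  N(d₂) = 0.691214
Call price V = S·N(d₁) − K·e^{−rT}·N(d₂) = 110.328873 − 83.080506 = 27.248367
ρ = K·T·e^{−rT}·N(d₂) = 142.466452

price = 27.248367
ρ = 142.466452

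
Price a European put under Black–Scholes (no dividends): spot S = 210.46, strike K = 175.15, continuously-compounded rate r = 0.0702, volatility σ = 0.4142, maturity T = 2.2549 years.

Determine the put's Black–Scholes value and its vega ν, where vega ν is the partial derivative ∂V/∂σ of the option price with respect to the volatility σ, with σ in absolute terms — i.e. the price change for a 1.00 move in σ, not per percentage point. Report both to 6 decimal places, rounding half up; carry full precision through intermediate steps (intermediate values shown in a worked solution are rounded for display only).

price = 19.672418
ν = 87.047460

σ√T = 0.4142·√2.2549 = 0.621976
d₁ = (ln(S/K) + (r+σ²/2)T) / (σ√T) = (ln(210.46/175.15) + (0.0702+0.4142²/2)·2.2549) / 0.621976 = (0.183653 + 0.351721) / 0.621976 = 0.860763
d₂ = d₁ − σ√T = 0.860763 − 0.621976 = 0.238787
e^{−rT} = e^{−0.0702·2.2549} = 0.853599
N(−d₁) = 0.194684,  N(−d₂) = 0.405635
Put price V = K·e^{−rT}·N(−d₂) − S·N(−d₁) = 60.645679 − 40.973261 = 19.672418
φ(d₁) = (1/√(2π))·e^{−d₁²/2} = 0.275437
ν = S·φ(d₁)·√T = 87.047460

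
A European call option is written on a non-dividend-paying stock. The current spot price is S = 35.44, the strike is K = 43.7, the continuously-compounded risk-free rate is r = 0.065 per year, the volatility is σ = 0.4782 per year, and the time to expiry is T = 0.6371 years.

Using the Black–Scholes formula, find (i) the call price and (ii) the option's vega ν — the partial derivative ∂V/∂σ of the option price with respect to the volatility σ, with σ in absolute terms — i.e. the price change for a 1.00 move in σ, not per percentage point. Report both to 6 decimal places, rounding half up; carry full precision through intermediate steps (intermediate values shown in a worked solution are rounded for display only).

σ√T = 0.4782·√0.6371 = 0.381692
d₁ = (ln(S/K) + (r+σ²/2)T) / (σ√T) = (ln(35.44/43.7) + (0.065+0.4782²/2)·0.6371) / 0.381692 = (-0.209507 + 0.114256) / 0.381692 = -0.249549
d₂ = d₁ − σ√T = -0.249549 − 0.381692 = -0.631241
e^{−rT} = e^{−0.065·0.6371} = 0.959434
N(d₁) = 0.401468,  N(d₂) = 0.263941
Call price V = S·N(d₁) − K·e^{−rT}·N(d₂) = 14.228027 − 11.066342 = 3.161685
φ(d₁) = (1/√(2π))·e^{−d₁²/2} = 0.386712
ν = S·φ(d₁)·√T = 10.939180

price = 3.161685
ν = 10.939180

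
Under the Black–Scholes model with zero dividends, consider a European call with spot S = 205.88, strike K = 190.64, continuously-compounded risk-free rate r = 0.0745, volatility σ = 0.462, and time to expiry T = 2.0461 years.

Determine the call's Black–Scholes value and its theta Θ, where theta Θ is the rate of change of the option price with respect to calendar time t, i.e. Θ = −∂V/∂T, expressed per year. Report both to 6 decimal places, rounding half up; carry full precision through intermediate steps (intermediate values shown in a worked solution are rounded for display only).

price = 71.676574
Θ = -16.722268

σ√T = 0.462·√2.0461 = 0.660854
d₁ = (ln(S/K) + (r+σ²/2)T) / (σ√T) = (ln(205.88/190.64) + (0.0745+0.462²/2)·2.0461) / 0.660854 = (0.076907 + 0.370798) / 0.660854 = 0.677464
d₂ = d₁ − σ√T = 0.677464 − 0.660854 = 0.016611
e^{−rT} = e^{−0.0745·2.0461} = 0.858615
N(d₁) = 0.750944,  N(d₂) = 0.506626
Call price V = S·N(d₁) − K·e^{−rT}·N(d₂) = 154.604422 − 82.927847 = 71.676574
φ(d₁) = (1/√(2π))·e^{−d₁²/2} = 0.317138
Θ = −S·φ(d₁)·σ/(2√T) − r·K·e^{−rT}·N(d₂) = −10.544143 − 6.178125 = -16.722268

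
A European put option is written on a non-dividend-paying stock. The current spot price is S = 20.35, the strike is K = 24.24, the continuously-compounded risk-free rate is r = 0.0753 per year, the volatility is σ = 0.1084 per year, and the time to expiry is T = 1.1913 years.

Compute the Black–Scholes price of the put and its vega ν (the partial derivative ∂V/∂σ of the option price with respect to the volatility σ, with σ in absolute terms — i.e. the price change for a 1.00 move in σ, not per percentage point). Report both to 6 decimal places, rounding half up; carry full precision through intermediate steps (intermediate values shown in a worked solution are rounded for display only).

σ√T = 0.1084·√1.1913 = 0.118315
d₁ = (ln(S/K) + (r+σ²/2)T) / (σ√T) = (ln(20.35/24.24) + (0.0753+0.1084²/2)·1.1913) / 0.118315 = (-0.174923 + 0.096704) / 0.118315 = -0.661109
d₂ = d₁ − σ√T = -0.661109 − 0.118315 = -0.779424
e^{−rT} = e^{−0.0753·1.1913} = 0.914201
N(−d₁) = 0.745729,  N(−d₂) = 0.782135
Put price V = K·e^{−rT}·N(−d₂) − S·N(−d₁) = 17.332293 − 15.175582 = 2.156711
φ(d₁) = (1/√(2π))·e^{−d₁²/2} = 0.320629
ν = S·φ(d₁)·√T = 7.121599

price = 2.156711
ν = 7.121599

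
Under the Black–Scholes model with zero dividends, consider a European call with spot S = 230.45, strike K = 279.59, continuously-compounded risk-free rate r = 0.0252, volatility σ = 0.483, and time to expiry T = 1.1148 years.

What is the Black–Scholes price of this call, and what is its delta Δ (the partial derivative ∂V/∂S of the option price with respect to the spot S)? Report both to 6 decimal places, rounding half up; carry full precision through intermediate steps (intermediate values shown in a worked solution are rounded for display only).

σ√T = 0.483·√1.1148 = 0.509971
d₁ = (ln(S/K) + (r+σ²/2)T) / (σ√T) = (ln(230.45/279.59) + (0.0252+0.483²/2)·1.1148) / 0.509971 = (-0.193290 + 0.158128) / 0.509971 = -0.068949
d₂ = d₁ − σ√T = -0.068949 − 0.509971 = -0.578920
e^{−rT} = e^{−0.0252·1.1148} = 0.972298
N(d₁) = 0.472515,  N(d₂) = 0.281321
Call price V = S·N(d₁) − K·e^{−rT}·N(d₂) = 108.891093 − 76.475778 = 32.415315
Δ = N(d₁) = 0.472515

price = 32.415315
Δ = 0.472515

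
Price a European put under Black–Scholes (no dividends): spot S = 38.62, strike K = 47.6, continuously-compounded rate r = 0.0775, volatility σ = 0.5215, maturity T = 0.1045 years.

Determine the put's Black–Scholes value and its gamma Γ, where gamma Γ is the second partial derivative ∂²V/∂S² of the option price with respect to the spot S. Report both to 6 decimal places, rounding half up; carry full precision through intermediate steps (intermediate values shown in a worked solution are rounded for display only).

σ√T = 0.5215·√0.1045 = 0.168582
d₁ = (ln(S/K) + (r+σ²/2)T) / (σ√T) = (ln(38.62/47.6) + (0.0775+0.5215²/2)·0.1045) / 0.168582 = (-0.209062 + 0.022309) / 0.168582 = -1.107788
d₂ = d₁ − σ√T = -1.107788 − 0.168582 = -1.276371
e^{−rT} = e^{−0.0775·0.1045} = 0.991934
N(−d₁) = 0.866023,  N(−d₂) = 0.899088
Put price V = K·e^{−rT}·N(−d₂) − S·N(−d₁) = 42.451378 − 33.445823 = 9.005556
φ(d₁) = (1/√(2π))·e^{−d₁²/2} = 0.215987
Γ = φ(d₁) / (S·σ·√T) = 0.033174

price = 9.005556
Γ = 0.033174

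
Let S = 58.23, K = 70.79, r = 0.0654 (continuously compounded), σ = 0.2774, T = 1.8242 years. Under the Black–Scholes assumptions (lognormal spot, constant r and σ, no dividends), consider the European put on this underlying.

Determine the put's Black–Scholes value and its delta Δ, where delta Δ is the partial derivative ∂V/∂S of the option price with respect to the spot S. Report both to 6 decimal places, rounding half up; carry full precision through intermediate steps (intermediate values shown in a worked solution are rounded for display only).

price = 11.476351
Δ = -0.506205

σ√T = 0.2774·√1.8242 = 0.374665
d₁ = (ln(S/K) + (r+σ²/2)T) / (σ√T) = (ln(58.23/70.79) + (0.0654+0.2774²/2)·1.8242) / 0.374665 = (-0.195317 + 0.189489) / 0.374665 = -0.015554
d₂ = d₁ − σ√T = -0.015554 − 0.374665 = -0.390219
e^{−rT} = e^{−0.0654·1.8242} = 0.887539
N(−d₁) = 0.506205,  N(−d₂) = 0.651813
Put price V = K·e^{−rT}·N(−d₂) − S·N(−d₁) = 40.952666 − 29.476315 = 11.476351
Δ = −N(−d₁) = -0.506205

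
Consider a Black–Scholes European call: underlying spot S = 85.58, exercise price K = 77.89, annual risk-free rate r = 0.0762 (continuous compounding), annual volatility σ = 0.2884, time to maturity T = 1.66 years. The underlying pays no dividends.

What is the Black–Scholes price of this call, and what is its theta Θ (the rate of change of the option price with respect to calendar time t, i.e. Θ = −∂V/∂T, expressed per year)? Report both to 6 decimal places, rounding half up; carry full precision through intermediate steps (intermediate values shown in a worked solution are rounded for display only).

σ√T = 0.2884·√1.66 = 0.371577
d₁ = (ln(S/K) + (r+σ²/2)T) / (σ√T) = (ln(85.58/77.89) + (0.0762+0.2884²/2)·1.66) / 0.371577 = (0.094154 + 0.195527) / 0.371577 = 0.779598
d₂ = d₁ − σ√T = 0.779598 − 0.371577 = 0.408020
e^{−rT} = e^{−0.0762·1.66} = 0.881181
N(d₁) = 0.782186,  N(d₂) = 0.658371
Call price V = S·N(d₁) − K·e^{−rT}·N(d₂) = 66.939492 − 45.187403 = 21.752089
φ(d₁) = (1/√(2π))·e^{−d₁²/2} = 0.294397
Θ = −S·φ(d₁)·σ/(2√T) − r·K·e^{−rT}·N(d₂) = −2.819794 − 3.443280 = -6.263074

price = 21.752089
Θ = -6.263074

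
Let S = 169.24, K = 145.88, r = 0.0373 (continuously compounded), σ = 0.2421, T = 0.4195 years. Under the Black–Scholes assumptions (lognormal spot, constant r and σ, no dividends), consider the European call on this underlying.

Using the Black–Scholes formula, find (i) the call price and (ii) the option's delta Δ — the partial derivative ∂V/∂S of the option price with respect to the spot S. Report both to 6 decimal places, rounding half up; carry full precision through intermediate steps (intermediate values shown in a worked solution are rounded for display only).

price = 27.481950
Δ = 0.869798

σ√T = 0.2421·√0.4195 = 0.156805
d₁ = (ln(S/K) + (r+σ²/2)T) / (σ√T) = (ln(169.24/145.88) + (0.0373+0.2421²/2)·0.4195) / 0.156805 = (0.148533 + 0.027941) / 0.156805 = 1.125439
d₂ = d₁ − σ√T = 1.125439 − 0.156805 = 0.968633
e^{−rT} = e^{−0.0373·0.4195} = 0.984474
N(d₁) = 0.869798,  N(d₂) = 0.833636
Call price V = S·N(d₁) − K·e^{−rT}·N(d₂) = 147.204682 − 119.722732 = 27.481950
Δ = N(d₁) = 0.869798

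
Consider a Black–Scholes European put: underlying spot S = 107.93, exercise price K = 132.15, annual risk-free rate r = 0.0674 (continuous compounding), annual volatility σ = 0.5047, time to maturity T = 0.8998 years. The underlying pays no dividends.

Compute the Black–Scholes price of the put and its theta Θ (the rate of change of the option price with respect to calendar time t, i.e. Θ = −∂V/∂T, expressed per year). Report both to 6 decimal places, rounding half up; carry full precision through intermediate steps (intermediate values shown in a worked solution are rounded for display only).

σ√T = 0.5047·√0.8998 = 0.478747
d₁ = (ln(S/K) + (r+σ²/2)T) / (σ√T) = (ln(107.93/132.15) + (0.0674+0.5047²/2)·0.8998) / 0.478747 = (-0.202455 + 0.175246) / 0.478747 = -0.056833
d₂ = d₁ − σ√T = -0.056833 − 0.478747 = -0.535581
e^{−rT} = e^{−0.0674·0.8998} = 0.941156
N(−d₁) = 0.522661,  N(−d₂) = 0.703876
Put price V = K·e^{−rT}·N(−d₂) − S·N(−d₁) = 87.543666 − 56.410802 = 31.132864
φ(d₁) = (1/√(2π))·e^{−d₁²/2} = 0.398299
Θ = −S·φ(d₁)·σ/(2√T) + r·K·e^{−rT}·N(−d₂) = −11.436185 + 5.900443 = -5.535742

price = 31.132864
Θ = -5.535742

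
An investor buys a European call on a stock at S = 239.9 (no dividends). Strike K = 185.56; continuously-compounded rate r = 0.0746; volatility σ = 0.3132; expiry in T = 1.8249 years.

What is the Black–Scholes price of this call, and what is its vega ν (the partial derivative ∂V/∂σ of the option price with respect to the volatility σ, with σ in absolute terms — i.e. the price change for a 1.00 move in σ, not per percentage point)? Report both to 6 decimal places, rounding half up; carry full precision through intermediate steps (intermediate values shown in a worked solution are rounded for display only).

price = 85.790537
ν = 67.479735

σ√T = 0.3132·√1.8249 = 0.423098
d₁ = (ln(S/K) + (r+σ²/2)T) / (σ√T) = (ln(239.9/185.56) + (0.0746+0.3132²/2)·1.8249) / 0.423098 = (0.256844 + 0.225644) / 0.423098 = 1.140367
d₂ = d₁ − σ√T = 1.140367 − 0.423098 = 0.717269
e^{−rT} = e^{−0.0746·1.8249} = 0.872723
N(d₁) = 0.872933,  N(d₂) = 0.763396
Call price V = S·N(d₁) − K·e^{−rT}·N(d₂) = 209.416715 − 123.626177 = 85.790537
φ(d₁) = (1/√(2π))·e^{−d₁²/2} = 0.208221
ν = S·φ(d₁)·√T = 67.479735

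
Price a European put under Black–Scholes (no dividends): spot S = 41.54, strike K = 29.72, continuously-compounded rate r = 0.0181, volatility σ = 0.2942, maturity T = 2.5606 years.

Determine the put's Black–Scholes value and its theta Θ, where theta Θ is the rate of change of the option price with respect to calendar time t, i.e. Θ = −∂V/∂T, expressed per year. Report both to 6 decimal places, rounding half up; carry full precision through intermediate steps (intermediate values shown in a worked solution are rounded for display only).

σ√T = 0.2942·√2.5606 = 0.470775
d₁ = (ln(S/K) + (r+σ²/2)T) / (σ√T) = (ln(41.54/29.72) + (0.0181+0.2942²/2)·2.5606) / 0.470775 = (0.334837 + 0.157161) / 0.470775 = 1.045081
d₂ = d₁ − σ√T = 1.045081 − 0.470775 = 0.574306
e^{−rT} = e^{−0.0181·2.5606} = 0.954711
N(−d₁) = 0.147993,  N(−d₂) = 0.282880
Put price V = K·e^{−rT}·N(−d₂) − S·N(−d₁) = 8.026452 − 6.147621 = 1.878831
φ(d₁) = (1/√(2π))·e^{−d₁²/2} = 0.231070
Θ = −S·φ(d₁)·σ/(2√T) + r·K·e^{−rT}·N(−d₂) = −0.882371 + 0.145279 = -0.737093

price = 1.878831
Θ = -0.737093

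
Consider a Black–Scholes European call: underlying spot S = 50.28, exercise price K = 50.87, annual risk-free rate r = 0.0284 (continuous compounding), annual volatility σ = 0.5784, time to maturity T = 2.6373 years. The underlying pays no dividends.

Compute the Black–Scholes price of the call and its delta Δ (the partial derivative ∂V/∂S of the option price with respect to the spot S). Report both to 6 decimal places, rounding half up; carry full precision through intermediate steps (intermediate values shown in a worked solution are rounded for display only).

σ√T = 0.5784·√2.6373 = 0.939308
d₁ = (ln(S/K) + (r+σ²/2)T) / (σ√T) = (ln(50.28/50.87) + (0.0284+0.5784²/2)·2.6373) / 0.939308 = (-0.011666 + 0.516049) / 0.939308 = 0.536973
d₂ = d₁ − σ√T = 0.536973 − 0.939308 = -0.402335
e^{−rT} = e^{−0.0284·2.6373} = 0.927837
N(d₁) = 0.704357,  N(d₂) = 0.343719
Call price V = S·N(d₁) − K·e^{−rT}·N(d₂) = 35.415065 − 16.223204 = 19.191862
Δ = N(d₁) = 0.704357

price = 19.191862
Δ = 0.704357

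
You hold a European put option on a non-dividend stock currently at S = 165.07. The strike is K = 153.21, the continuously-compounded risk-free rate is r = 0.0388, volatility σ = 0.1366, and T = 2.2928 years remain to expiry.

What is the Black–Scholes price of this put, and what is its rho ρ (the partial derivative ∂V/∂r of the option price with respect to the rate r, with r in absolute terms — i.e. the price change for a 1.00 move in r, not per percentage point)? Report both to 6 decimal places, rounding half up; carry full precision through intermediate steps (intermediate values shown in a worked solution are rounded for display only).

σ√T = 0.1366·√2.2928 = 0.206840
d₁ = (ln(S/K) + (r+σ²/2)T) / (σ√T) = (ln(165.07/153.21) + (0.0388+0.1366²/2)·2.2928) / 0.206840 = (0.074560 + 0.110352) / 0.206840 = 0.893987
d₂ = d₁ − σ√T = 0.893987 − 0.206840 = 0.687148
e^{−rT} = e^{−0.0388·2.2928} = 0.914882
N(−d₁) = 0.185664,  N(−d₂) = 0.245995
Put price V = K·e^{−rT}·N(−d₂) − S·N(−d₁) = 34.480844 − 30.647605 = 3.833240
ρ = −K·T·e^{−rT}·N(−d₂) = -79.057680

price = 3.833240
ρ = -79.057680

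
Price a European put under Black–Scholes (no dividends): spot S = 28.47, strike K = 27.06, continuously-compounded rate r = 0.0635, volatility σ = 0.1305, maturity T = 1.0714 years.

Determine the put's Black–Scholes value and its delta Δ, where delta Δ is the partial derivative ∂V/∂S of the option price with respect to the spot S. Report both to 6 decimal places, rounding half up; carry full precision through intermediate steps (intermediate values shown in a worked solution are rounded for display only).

price = 0.377166
Δ = -0.171759

σ√T = 0.1305·√1.0714 = 0.135079
d₁ = (ln(S/K) + (r+σ²/2)T) / (σ√T) = (ln(28.47/27.06) + (0.0635+0.1305²/2)·1.0714) / 0.135079 = (0.050794 + 0.077157) / 0.135079 = 0.947236
d₂ = d₁ − σ√T = 0.947236 − 0.135079 = 0.812158
e^{−rT} = e^{−0.0635·1.0714} = 0.934229
N(−d₁) = 0.171759,  N(−d₂) = 0.208351
Put price V = K·e^{−rT}·N(−d₂) − S·N(−d₁) = 5.267151 − 4.889984 = 0.377166
Δ = −N(−d₁) = -0.171759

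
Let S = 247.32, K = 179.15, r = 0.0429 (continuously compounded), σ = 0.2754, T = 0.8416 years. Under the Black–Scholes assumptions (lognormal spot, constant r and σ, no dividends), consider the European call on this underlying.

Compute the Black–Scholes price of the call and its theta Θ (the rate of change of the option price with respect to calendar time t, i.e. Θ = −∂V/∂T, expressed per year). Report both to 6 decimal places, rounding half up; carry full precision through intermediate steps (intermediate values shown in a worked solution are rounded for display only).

σ√T = 0.2754·√0.8416 = 0.252649
d₁ = (ln(S/K) + (r+σ²/2)T) / (σ√T) = (ln(247.32/179.15) + (0.0429+0.2754²/2)·0.8416) / 0.252649 = (0.322460 + 0.068020) / 0.252649 = 1.545546
d₂ = d₁ − σ√T = 1.545546 − 0.252649 = 1.292897
e^{−rT} = e^{−0.0429·0.8416} = 0.964539
N(d₁) = 0.938893,  N(d₂) = 0.901977
Call price V = S·N(d₁) − K·e^{−rT}·N(d₂) = 232.206978 − 155.859071 = 76.347908
φ(d₁) = (1/√(2π))·e^{−d₁²/2} = 0.120839
Θ = −S·φ(d₁)·σ/(2√T) − r·K·e^{−rT}·N(d₂) = −4.485886 − 6.686354 = -11.172240

price = 76.347908
Θ = -11.172240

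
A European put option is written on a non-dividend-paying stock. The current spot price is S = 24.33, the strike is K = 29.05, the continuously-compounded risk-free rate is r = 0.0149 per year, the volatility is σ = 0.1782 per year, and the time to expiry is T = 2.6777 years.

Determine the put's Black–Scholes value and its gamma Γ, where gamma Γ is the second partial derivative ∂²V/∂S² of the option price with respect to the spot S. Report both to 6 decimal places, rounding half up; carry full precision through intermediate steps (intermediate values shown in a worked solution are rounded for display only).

σ√T = 0.1782·√2.6777 = 0.291601
d₁ = (ln(S/K) + (r+σ²/2)T) / (σ√T) = (ln(24.33/29.05) + (0.0149+0.1782²/2)·2.6777) / 0.291601 = (-0.177308 + 0.082413) / 0.291601 = -0.325428
d₂ = d₁ − σ√T = -0.325428 − 0.291601 = -0.617029
e^{−rT} = e^{−0.0149·2.6777} = 0.960888
N(−d₁) = 0.627571,  N(−d₂) = 0.731392
Put price V = K·e^{−rT}·N(−d₂) − S·N(−d₁) = 20.415926 − 15.268814 = 5.147112
φ(d₁) = (1/√(2π))·e^{−d₁²/2} = 0.378367
Γ = φ(d₁) / (S·σ·√T) = 0.053331

price = 5.147112
Γ = 0.053331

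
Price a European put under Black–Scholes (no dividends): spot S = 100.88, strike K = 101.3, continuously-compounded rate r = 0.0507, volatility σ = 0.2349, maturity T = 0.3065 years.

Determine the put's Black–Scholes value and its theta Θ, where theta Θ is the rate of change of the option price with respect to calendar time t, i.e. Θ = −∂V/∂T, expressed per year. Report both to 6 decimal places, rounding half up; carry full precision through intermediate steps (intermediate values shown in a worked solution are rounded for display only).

σ√T = 0.2349·√0.3065 = 0.130046
d₁ = (ln(S/K) + (r+σ²/2)T) / (σ√T) = (ln(100.88/101.3) + (0.0507+0.2349²/2)·0.3065) / 0.130046 = (-0.004155 + 0.023996) / 0.130046 = 0.152568
d₂ = d₁ − σ√T = 0.152568 − 0.130046 = 0.022521
e^{−rT} = e^{−0.0507·0.3065} = 0.984581
N(−d₁) = 0.439370,  N(−d₂) = 0.491016
Put price V = K·e^{−rT}·N(−d₂) − S·N(−d₁) = 48.972969 − 44.323610 = 4.649359
φ(d₁) = (1/√(2π))·e^{−d₁²/2} = 0.394326
Θ = −S·φ(d₁)·σ/(2√T) + r·K·e^{−rT}·N(−d₂) = −8.439144 + 2.482930 = -5.956215

price = 4.649359
Θ = -5.956215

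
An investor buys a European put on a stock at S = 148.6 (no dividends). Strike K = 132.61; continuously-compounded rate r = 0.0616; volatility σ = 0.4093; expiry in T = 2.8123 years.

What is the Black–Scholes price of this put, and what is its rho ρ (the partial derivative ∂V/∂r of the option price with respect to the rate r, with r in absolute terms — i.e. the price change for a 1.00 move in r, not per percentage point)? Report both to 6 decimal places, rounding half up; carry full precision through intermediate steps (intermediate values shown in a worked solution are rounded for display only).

price = 19.255643
ρ = -147.427755

σ√T = 0.4093·√2.8123 = 0.686393
d₁ = (ln(S/K) + (r+σ²/2)T) / (σ√T) = (ln(148.6/132.61) + (0.0616+0.4093²/2)·2.8123) / 0.686393 = (0.113846 + 0.408805) / 0.686393 = 0.761446
d₂ = d₁ − σ√T = 0.761446 − 0.686393 = 0.075053
e^{−rT} = e^{−0.0616·2.8123} = 0.840938
N(−d₁) = 0.223195,  N(−d₂) = 0.470086
Put price V = K·e^{−rT}·N(−d₂) − S·N(−d₁) = 52.422485 − 33.166842 = 19.255643
ρ = −K·T·e^{−rT}·N(−d₂) = -147.427755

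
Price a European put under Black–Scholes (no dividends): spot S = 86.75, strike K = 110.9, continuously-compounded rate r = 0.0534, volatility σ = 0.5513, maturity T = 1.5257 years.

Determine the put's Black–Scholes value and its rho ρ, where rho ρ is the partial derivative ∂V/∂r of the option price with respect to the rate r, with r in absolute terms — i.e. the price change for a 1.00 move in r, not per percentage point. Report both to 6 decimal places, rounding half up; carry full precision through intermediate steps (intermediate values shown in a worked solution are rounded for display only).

price = 33.615887
ρ = -112.221994

σ√T = 0.5513·√1.5257 = 0.680962
d₁ = (ln(S/K) + (r+σ²/2)T) / (σ√T) = (ln(86.75/110.9) + (0.0534+0.5513²/2)·1.5257) / 0.680962 = (-0.245598 + 0.313327) / 0.680962 = 0.099460
d₂ = d₁ − σ√T = 0.099460 − 0.680962 = -0.581502
e^{−rT} = e^{−0.0534·1.5257} = 0.921758
N(−d₁) = 0.460387,  N(−d₂) = 0.719549
Put price V = K·e^{−rT}·N(−d₂) − S·N(−d₁) = 73.554430 − 39.938543 = 33.615887
ρ = −K·T·e^{−rT}·N(−d₂) = -112.221994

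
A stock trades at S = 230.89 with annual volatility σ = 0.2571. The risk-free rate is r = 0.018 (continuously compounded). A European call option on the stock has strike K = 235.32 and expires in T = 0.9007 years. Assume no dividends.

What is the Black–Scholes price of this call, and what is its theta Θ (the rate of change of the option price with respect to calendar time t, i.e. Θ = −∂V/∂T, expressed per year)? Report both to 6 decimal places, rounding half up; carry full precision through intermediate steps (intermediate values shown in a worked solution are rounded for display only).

σ√T = 0.2571·√0.9007 = 0.244001
d₁ = (ln(S/K) + (r+σ²/2)T) / (σ√T) = (ln(230.89/235.32) + (0.018+0.2571²/2)·0.9007) / 0.244001 = (-0.019005 + 0.045981) / 0.244001 = 0.110557
d₂ = d₁ − σ√T = 0.110557 − 0.244001 = -0.133444
e^{−rT} = e^{−0.018·0.9007} = 0.983918
N(d₁) = 0.544016,  N(d₂) = 0.446921
Call price V = S·N(d₁) − K·e^{−rT}·N(d₂) = 125.607889 − 103.478121 = 22.129768
φ(d₁) = (1/√(2π))·e^{−d₁²/2} = 0.396512
Θ = −S·φ(d₁)·σ/(2√T) − r·K·e^{−rT}·N(d₂) = −12.400610 − 1.862606 = -14.263216

price = 22.129768
Θ = -14.263216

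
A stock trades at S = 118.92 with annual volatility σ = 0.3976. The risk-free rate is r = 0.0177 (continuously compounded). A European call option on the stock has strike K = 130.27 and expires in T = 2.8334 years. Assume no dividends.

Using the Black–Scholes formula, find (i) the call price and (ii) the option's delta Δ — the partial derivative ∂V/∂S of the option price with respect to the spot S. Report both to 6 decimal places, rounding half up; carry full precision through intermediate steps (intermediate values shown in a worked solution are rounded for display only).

price = 29.389707
Δ = 0.607713

σ√T = 0.3976·√2.8334 = 0.669268
d₁ = (ln(S/K) + (r+σ²/2)T) / (σ√T) = (ln(118.92/130.27) + (0.0177+0.3976²/2)·2.8334) / 0.669268 = (-0.091158 + 0.274111) / 0.669268 = 0.273363
d₂ = d₁ − σ√T = 0.273363 − 0.669268 = -0.395906
e^{−rT} = e^{−0.0177·2.8334} = 0.951086
N(d₁) = 0.607713,  N(d₂) = 0.346087
Call price V = S·N(d₁) − K·e^{−rT}·N(d₂) = 72.269207 − 42.879501 = 29.389707
Δ = N(d₁) = 0.607713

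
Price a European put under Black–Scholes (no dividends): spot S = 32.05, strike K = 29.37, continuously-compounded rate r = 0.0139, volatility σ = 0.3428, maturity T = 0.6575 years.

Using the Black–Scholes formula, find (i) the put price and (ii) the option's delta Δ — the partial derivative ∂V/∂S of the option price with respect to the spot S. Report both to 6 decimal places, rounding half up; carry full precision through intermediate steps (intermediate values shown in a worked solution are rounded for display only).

σ√T = 0.3428·√0.6575 = 0.277964
d₁ = (ln(S/K) + (r+σ²/2)T) / (σ√T) = (ln(32.05/29.37) + (0.0139+0.3428²/2)·0.6575) / 0.277964 = (0.087323 + 0.047771) / 0.277964 = 0.486015
d₂ = d₁ − σ√T = 0.486015 − 0.277964 = 0.208051
e^{−rT} = e^{−0.0139·0.6575} = 0.990902
N(−d₁) = 0.313478,  N(−d₂) = 0.417595
Put price V = K·e^{−rT}·N(−d₂) − S·N(−d₁) = 12.153174 − 10.046979 = 2.106195
Δ = −N(−d₁) = -0.313478

price = 2.106195
Δ = -0.313478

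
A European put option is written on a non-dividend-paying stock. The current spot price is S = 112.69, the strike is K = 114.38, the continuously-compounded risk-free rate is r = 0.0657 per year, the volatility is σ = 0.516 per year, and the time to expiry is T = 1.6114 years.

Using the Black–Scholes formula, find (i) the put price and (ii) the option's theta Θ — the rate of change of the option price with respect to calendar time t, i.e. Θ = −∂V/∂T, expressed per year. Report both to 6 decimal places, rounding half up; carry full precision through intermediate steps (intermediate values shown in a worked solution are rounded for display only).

σ√T = 0.516·√1.6114 = 0.655015
d₁ = (ln(S/K) + (r+σ²/2)T) / (σ√T) = (ln(112.69/114.38) + (0.0657+0.516²/2)·1.6114) / 0.655015 = (-0.014886 + 0.320391) / 0.655015 = 0.466410
d₂ = d₁ − σ√T = 0.466410 − 0.655015 = -0.188605
e^{−rT} = e^{−0.0657·1.6114} = 0.899542
N(−d₁) = 0.320461,  N(−d₂) = 0.574799
Put price V = K·e^{−rT}·N(−d₂) − S·N(−d₁) = 59.140852 − 36.112738 = 23.028114
φ(d₁) = (1/√(2π))·e^{−d₁²/2} = 0.357826
Θ = −S·φ(d₁)·σ/(2√T) + r·K·e^{−rT}·N(−d₂) = −8.195502 + 3.885554 = -4.309948

price = 23.028114
Θ = -4.309948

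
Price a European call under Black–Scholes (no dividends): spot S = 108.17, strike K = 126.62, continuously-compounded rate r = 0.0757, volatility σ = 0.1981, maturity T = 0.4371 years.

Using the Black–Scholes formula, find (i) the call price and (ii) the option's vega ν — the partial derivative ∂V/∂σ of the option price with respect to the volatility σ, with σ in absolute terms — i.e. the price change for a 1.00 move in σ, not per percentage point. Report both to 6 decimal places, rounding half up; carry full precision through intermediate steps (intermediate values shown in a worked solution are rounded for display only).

price = 1.378955
ν = 19.297024

σ√T = 0.1981·√0.4371 = 0.130971
d₁ = (ln(S/K) + (r+σ²/2)T) / (σ√T) = (ln(108.17/126.62) + (0.0757+0.1981²/2)·0.4371) / 0.130971 = (-0.157486 + 0.041665) / 0.130971 = -0.884328
d₂ = d₁ − σ√T = -0.884328 − 0.130971 = -1.015299
e^{−rT} = e^{−0.0757·0.4371} = 0.967453
N(d₁) = 0.188260,  N(d₂) = 0.154982
Call price V = S·N(d₁) − K·e^{−rT}·N(d₂) = 20.364040 − 18.985085 = 1.378955
φ(d₁) = (1/√(2π))·e^{−d₁²/2} = 0.269832
ν = S·φ(d₁)·√T = 19.297024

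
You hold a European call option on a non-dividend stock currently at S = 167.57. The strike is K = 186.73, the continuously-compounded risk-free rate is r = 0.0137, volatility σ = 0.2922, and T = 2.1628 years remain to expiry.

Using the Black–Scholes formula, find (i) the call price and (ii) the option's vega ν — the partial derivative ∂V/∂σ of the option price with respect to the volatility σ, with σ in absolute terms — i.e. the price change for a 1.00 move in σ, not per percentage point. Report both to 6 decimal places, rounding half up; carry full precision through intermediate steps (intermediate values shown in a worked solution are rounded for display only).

price = 23.307208
ν = 98.263867

σ√T = 0.2922·√2.1628 = 0.429723
d₁ = (ln(S/K) + (r+σ²/2)T) / (σ√T) = (ln(167.57/186.73) + (0.0137+0.2922²/2)·2.1628) / 0.429723 = (-0.108263 + 0.121961) / 0.429723 = 0.031878
d₂ = d₁ − σ√T = 0.031878 − 0.429723 = -0.397845
e^{−rT} = e^{−0.0137·2.1628} = 0.970804
N(d₁) = 0.512715,  N(d₂) = 0.345372
Call price V = S·N(d₁) − K·e^{−rT}·N(d₂) = 85.915700 − 62.608491 = 23.307208
φ(d₁) = (1/√(2π))·e^{−d₁²/2} = 0.398740
ν = S·φ(d₁)·√T = 98.263867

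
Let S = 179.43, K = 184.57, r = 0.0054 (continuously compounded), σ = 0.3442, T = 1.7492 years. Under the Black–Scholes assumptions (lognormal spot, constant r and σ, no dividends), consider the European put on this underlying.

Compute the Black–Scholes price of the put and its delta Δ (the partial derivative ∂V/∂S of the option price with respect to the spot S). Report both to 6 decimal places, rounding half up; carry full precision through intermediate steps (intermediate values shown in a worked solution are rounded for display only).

σ√T = 0.3442·√1.7492 = 0.455230
d₁ = (ln(S/K) + (r+σ²/2)T) / (σ√T) = (ln(179.43/184.57) + (0.0054+0.3442²/2)·1.7492) / 0.455230 = (-0.028244 + 0.113063) / 0.455230 = 0.186322
d₂ = d₁ − σ√T = 0.186322 − 0.455230 = -0.268908
e^{−rT} = e^{−0.0054·1.7492} = 0.990599
N(−d₁) = 0.426096,  N(−d₂) = 0.606000
Put price V = K·e^{−rT}·N(−d₂) − S·N(−d₁) = 110.797870 − 76.454462 = 34.343408
Δ = −N(−d₁) = -0.426096

price = 34.343408
Δ = -0.426096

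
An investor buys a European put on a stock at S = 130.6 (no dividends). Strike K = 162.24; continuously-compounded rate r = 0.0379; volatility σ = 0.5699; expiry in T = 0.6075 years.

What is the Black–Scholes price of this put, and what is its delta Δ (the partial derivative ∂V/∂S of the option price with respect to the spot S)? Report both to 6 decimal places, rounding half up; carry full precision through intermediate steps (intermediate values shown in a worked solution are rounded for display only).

price = 41.719580
Δ = -0.584904

σ√T = 0.5699·√0.6075 = 0.444193
d₁ = (ln(S/K) + (r+σ²/2)T) / (σ√T) = (ln(130.6/162.24) + (0.0379+0.5699²/2)·0.6075) / 0.444193 = (-0.216938 + 0.121678) / 0.444193 = -0.214455
d₂ = d₁ − σ√T = -0.214455 − 0.444193 = -0.658648
e^{−rT} = e^{−0.0379·0.6075} = 0.977239
N(−d₁) = 0.584904,  N(−d₂) = 0.744939
Put price V = K·e^{−rT}·N(−d₂) − S·N(−d₁) = 118.108034 − 76.388454 = 41.719580
Δ = −N(−d₁) = -0.584904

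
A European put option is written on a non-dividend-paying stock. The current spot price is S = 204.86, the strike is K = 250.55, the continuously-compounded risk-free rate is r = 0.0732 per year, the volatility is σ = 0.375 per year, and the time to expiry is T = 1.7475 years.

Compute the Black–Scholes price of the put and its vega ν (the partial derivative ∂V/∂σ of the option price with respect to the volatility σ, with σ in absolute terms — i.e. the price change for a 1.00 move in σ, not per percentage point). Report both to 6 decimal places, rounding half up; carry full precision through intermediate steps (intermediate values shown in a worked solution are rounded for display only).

σ√T = 0.375·√1.7475 = 0.495724
d₁ = (ln(S/K) + (r+σ²/2)T) / (σ√T) = (ln(204.86/250.55) + (0.0732+0.375²/2)·1.7475) / 0.495724 = (-0.201332 + 0.250788) / 0.495724 = 0.099766
d₂ = d₁ − σ√T = 0.099766 − 0.495724 = -0.395958
e^{−rT} = e^{−0.0732·1.7475} = 0.879926
N(−d₁) = 0.460265,  N(−d₂) = 0.653932
Put price V = K·e^{−rT}·N(−d₂) − S·N(−d₁) = 144.169473 − 94.289895 = 49.879578
φ(d₁) = (1/√(2π))·e^{−d₁²/2} = 0.396962
ν = S·φ(d₁)·√T = 107.501495

price = 49.879578
ν = 107.501495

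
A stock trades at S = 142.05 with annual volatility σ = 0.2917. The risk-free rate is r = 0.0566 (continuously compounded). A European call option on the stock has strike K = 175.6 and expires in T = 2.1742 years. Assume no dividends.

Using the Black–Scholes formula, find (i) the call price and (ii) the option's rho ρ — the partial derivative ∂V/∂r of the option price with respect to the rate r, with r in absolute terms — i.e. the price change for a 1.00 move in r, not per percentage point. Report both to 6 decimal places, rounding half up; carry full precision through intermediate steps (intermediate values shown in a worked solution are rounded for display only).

price = 19.235528
ρ = 113.611944

σ√T = 0.2917·√2.1742 = 0.430117
d₁ = (ln(S/K) + (r+σ²/2)T) / (σ√T) = (ln(142.05/175.6) + (0.0566+0.2917²/2)·2.1742) / 0.430117 = (-0.212030 + 0.215560) / 0.430117 = 0.008208
d₂ = d₁ − σ√T = 0.008208 − 0.430117 = -0.421909
e^{−rT} = e^{−0.0566·2.1742} = 0.884211
N(d₁) = 0.503274,  N(d₂) = 0.336546
Call price V = S·N(d₁) − K·e^{−rT}·N(d₂) = 71.490125 − 52.254597 = 19.235528
ρ = K·T·e^{−rT}·N(d₂) = 113.611944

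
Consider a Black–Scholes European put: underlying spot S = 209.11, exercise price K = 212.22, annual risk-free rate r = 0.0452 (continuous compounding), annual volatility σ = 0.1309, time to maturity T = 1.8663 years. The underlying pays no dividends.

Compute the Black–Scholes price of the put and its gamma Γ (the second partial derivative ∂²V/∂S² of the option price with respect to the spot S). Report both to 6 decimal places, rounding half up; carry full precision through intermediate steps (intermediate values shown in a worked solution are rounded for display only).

price = 8.441886
Γ = 0.009514

σ√T = 0.1309·√1.8663 = 0.178826
d₁ = (ln(S/K) + (r+σ²/2)T) / (σ√T) = (ln(209.11/212.22) + (0.0452+0.1309²/2)·1.8663) / 0.178826 = (-0.014763 + 0.100346) / 0.178826 = 0.478583
d₂ = d₁ − σ√T = 0.478583 − 0.178826 = 0.299757
e^{−rT} = e^{−0.0452·1.8663} = 0.919103
N(−d₁) = 0.316118,  N(−d₂) = 0.382181
Put price V = K·e^{−rT}·N(−d₂) − S·N(−d₁) = 74.545233 − 66.103348 = 8.441886
φ(d₁) = (1/√(2π))·e^{−d₁²/2} = 0.355774
Γ = φ(d₁) / (S·σ·√T) = 0.009514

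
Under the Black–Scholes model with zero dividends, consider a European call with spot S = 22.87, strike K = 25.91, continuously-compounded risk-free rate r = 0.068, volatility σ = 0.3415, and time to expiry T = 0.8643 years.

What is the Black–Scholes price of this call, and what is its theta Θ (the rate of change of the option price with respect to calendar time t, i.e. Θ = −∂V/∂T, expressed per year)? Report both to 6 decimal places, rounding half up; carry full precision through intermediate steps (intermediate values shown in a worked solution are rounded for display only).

price = 2.266172
Θ = -2.266647

σ√T = 0.3415·√0.8643 = 0.317485
d₁ = (ln(S/K) + (r+σ²/2)T) / (σ√T) = (ln(22.87/25.91) + (0.068+0.3415²/2)·0.8643) / 0.317485 = (-0.124803 + 0.109171) / 0.317485 = -0.049238
d₂ = d₁ − σ√T = -0.049238 − 0.317485 = -0.366723
e^{−rT} = e^{−0.068·0.8643} = 0.942921
N(d₁) = 0.480365,  N(d₂) = 0.356913
Call price V = S·N(d₁) − K·e^{−rT}·N(d₂) = 10.985944 − 8.719773 = 2.266172
φ(d₁) = (1/√(2π))·e^{−d₁²/2} = 0.398459
Θ = −S·φ(d₁)·σ/(2√T) − r·K·e^{−rT}·N(d₂) = −1.673702 − 0.592945 = -2.266647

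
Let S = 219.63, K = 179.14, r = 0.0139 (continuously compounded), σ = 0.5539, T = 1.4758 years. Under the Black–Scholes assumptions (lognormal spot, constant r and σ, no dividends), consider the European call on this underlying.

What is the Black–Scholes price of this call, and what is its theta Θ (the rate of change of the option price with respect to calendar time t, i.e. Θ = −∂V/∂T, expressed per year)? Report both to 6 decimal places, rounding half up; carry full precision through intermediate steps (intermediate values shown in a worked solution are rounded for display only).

price = 76.859818
Θ = -17.178406

σ√T = 0.5539·√1.4758 = 0.672892
d₁ = (ln(S/K) + (r+σ²/2)T) / (σ√T) = (ln(219.63/179.14) + (0.0139+0.5539²/2)·1.4758) / 0.672892 = (0.203777 + 0.246905) / 0.672892 = 0.669769
d₂ = d₁ − σ√T = 0.669769 − 0.672892 = -0.003123
e^{−rT} = e^{−0.0139·1.4758} = 0.979695
N(d₁) = 0.748497,  N(d₂) = 0.498754
Call price V = S·N(d₁) − K·e^{−rT}·N(d₂) = 164.392492 − 87.532674 = 76.859818
φ(d₁) = (1/√(2π))·e^{−d₁²/2} = 0.318786
Θ = −S·φ(d₁)·σ/(2√T) − r·K·e^{−rT}·N(d₂) = −15.961701 − 1.216704 = -17.178406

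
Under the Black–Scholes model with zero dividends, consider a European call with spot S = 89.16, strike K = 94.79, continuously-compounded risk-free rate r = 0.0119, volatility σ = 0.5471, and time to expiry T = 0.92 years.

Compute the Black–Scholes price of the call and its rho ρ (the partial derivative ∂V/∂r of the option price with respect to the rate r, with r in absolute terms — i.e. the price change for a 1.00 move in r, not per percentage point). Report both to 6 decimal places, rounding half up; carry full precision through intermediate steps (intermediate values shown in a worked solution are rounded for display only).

σ√T = 0.5471·√0.92 = 0.524760
d₁ = (ln(S/K) + (r+σ²/2)T) / (σ√T) = (ln(89.16/94.79) + (0.0119+0.5471²/2)·0.92) / 0.524760 = (-0.061231 + 0.148634) / 0.524760 = 0.166558
d₂ = d₁ − σ√T = 0.166558 − 0.524760 = -0.358202
e^{−rT} = e^{−0.0119·0.92} = 0.989112
N(d₁) = 0.566141,  N(d₂) = 0.360096
Call price V = S·N(d₁) − K·e^{−rT}·N(d₂) = 50.477145 − 33.761862 = 16.715283
ρ = K·T·e^{−rT}·N(d₂) = 31.060913

price = 16.715283
ρ = 31.060913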